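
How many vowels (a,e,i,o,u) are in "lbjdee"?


Input: lbjdee
Checking each character:
  'l' at position 0: consonant
  'b' at position 1: consonant
  'j' at position 2: consonant
  'd' at position 3: consonant
  'e' at position 4: vowel (running total: 1)
  'e' at position 5: vowel (running total: 2)
Total vowels: 2

2


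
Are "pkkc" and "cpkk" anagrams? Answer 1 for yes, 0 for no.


Strings: "pkkc", "cpkk"
Sorted first:  ckkp
Sorted second: ckkp
Sorted forms match => anagrams

1


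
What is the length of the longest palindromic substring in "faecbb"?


Input: "faecbb"
Checking substrings for palindromes:
  [4:6] "bb" (len 2) => palindrome
Longest palindromic substring: "bb" with length 2

2


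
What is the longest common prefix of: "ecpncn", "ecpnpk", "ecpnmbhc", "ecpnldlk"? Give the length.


Words: ecpncn, ecpnpk, ecpnmbhc, ecpnldlk
  Position 0: all 'e' => match
  Position 1: all 'c' => match
  Position 2: all 'p' => match
  Position 3: all 'n' => match
  Position 4: ('c', 'p', 'm', 'l') => mismatch, stop
LCP = "ecpn" (length 4)

4


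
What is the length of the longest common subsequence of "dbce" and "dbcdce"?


LCS of "dbce" and "dbcdce"
DP table:
           d    b    c    d    c    e
      0    0    0    0    0    0    0
  d   0    1    1    1    1    1    1
  b   0    1    2    2    2    2    2
  c   0    1    2    3    3    3    3
  e   0    1    2    3    3    3    4
LCS length = dp[4][6] = 4

4


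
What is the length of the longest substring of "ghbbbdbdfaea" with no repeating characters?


Input: "ghbbbdbdfaea"
Sliding window (track last position of each char):
  Position 0 ('g'): window [0,0] length 1 -- new best
  Position 1 ('h'): window [0,1] length 2 -- new best
  Position 2 ('b'): window [0,2] length 3 -- new best
  Position 3 ('b'): repeat (last at 2), move window start to 3
  Position 3 ('b'): window [3,3] length 1
  Position 4 ('b'): repeat (last at 3), move window start to 4
  Position 4 ('b'): window [4,4] length 1
  Position 5 ('d'): window [4,5] length 2
  Position 6 ('b'): repeat (last at 4), move window start to 5
  Position 6 ('b'): window [5,6] length 2
  Position 7 ('d'): repeat (last at 5), move window start to 6
  Position 7 ('d'): window [6,7] length 2
  Position 8 ('f'): window [6,8] length 3
  Position 9 ('a'): window [6,9] length 4 -- new best
  Position 10 ('e'): window [6,10] length 5 -- new best
  Position 11 ('a'): repeat (last at 9), move window start to 10
  Position 11 ('a'): window [10,11] length 2
Longest substring with no repeats: "bdfae" with length 5

5


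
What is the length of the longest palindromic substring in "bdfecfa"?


Input: "bdfecfa"
Checking substrings for palindromes:
  No multi-char palindromic substrings found
Longest palindromic substring: "b" with length 1

1


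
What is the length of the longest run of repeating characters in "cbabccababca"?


Input: "cbabccababca"
Scanning for longest run:
  Position 1 ('b'): new char, reset run to 1
  Position 2 ('a'): new char, reset run to 1
  Position 3 ('b'): new char, reset run to 1
  Position 4 ('c'): new char, reset run to 1
  Position 5 ('c'): continues run of 'c', length=2
  Position 6 ('a'): new char, reset run to 1
  Position 7 ('b'): new char, reset run to 1
  Position 8 ('a'): new char, reset run to 1
  Position 9 ('b'): new char, reset run to 1
  Position 10 ('c'): new char, reset run to 1
  Position 11 ('a'): new char, reset run to 1
Longest run: 'c' with length 2

2


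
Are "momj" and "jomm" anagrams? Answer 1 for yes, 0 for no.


Strings: "momj", "jomm"
Sorted first:  jmmo
Sorted second: jmmo
Sorted forms match => anagrams

1


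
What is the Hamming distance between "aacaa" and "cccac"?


Comparing "aacaa" and "cccac" position by position:
  Position 0: 'a' vs 'c' => differ
  Position 1: 'a' vs 'c' => differ
  Position 2: 'c' vs 'c' => same
  Position 3: 'a' vs 'a' => same
  Position 4: 'a' vs 'c' => differ
Total differences (Hamming distance): 3

3


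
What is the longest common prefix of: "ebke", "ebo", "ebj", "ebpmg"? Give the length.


Words: ebke, ebo, ebj, ebpmg
  Position 0: all 'e' => match
  Position 1: all 'b' => match
  Position 2: ('k', 'o', 'j', 'p') => mismatch, stop
LCP = "eb" (length 2)

2


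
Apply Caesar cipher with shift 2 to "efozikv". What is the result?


Caesar cipher: shift "efozikv" by 2
  'e' (pos 4) + 2 = pos 6 = 'g'
  'f' (pos 5) + 2 = pos 7 = 'h'
  'o' (pos 14) + 2 = pos 16 = 'q'
  'z' (pos 25) + 2 = pos 1 = 'b'
  'i' (pos 8) + 2 = pos 10 = 'k'
  'k' (pos 10) + 2 = pos 12 = 'm'
  'v' (pos 21) + 2 = pos 23 = 'x'
Result: ghqbkmx

ghqbkmx


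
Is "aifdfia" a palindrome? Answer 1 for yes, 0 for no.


Input: aifdfia
Reversed: aifdfia
  Compare pos 0 ('a') with pos 6 ('a'): match
  Compare pos 1 ('i') with pos 5 ('i'): match
  Compare pos 2 ('f') with pos 4 ('f'): match
Result: palindrome

1


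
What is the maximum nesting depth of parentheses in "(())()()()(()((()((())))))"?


Input: "(())()()()(()((()((())))))"
Tracking depth:
  Position 0 '(': depth becomes 1
  Position 1 '(': depth becomes 2
  Position 2 ')': depth becomes 1
  Position 3 ')': depth becomes 0
  Position 4 '(': depth becomes 1
  Position 5 ')': depth becomes 0
  Position 6 '(': depth becomes 1
  Position 7 ')': depth becomes 0
  Position 8 '(': depth becomes 1
  Position 9 ')': depth becomes 0
  Position 10 '(': depth becomes 1
  Position 11 '(': depth becomes 2
  Position 12 ')': depth becomes 1
  Position 13 '(': depth becomes 2
  Position 14 '(': depth becomes 3
  Position 15 '(': depth becomes 4
  Position 16 ')': depth becomes 3
  Position 17 '(': depth becomes 4
  Position 18 '(': depth becomes 5
  Position 19 '(': depth becomes 6
  Position 20 ')': depth becomes 5
  Position 21 ')': depth becomes 4
  Position 22 ')': depth becomes 3
  Position 23 ')': depth becomes 2
  Position 24 ')': depth becomes 1
  Position 25 ')': depth becomes 0
Maximum depth reached: 6

6


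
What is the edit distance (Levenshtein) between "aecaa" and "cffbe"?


Computing edit distance: "aecaa" -> "cffbe"
DP table:
           c    f    f    b    e
      0    1    2    3    4    5
  a   1    1    2    3    4    5
  e   2    2    2    3    4    4
  c   3    2    3    3    4    5
  a   4    3    3    4    4    5
  a   5    4    4    4    5    5
Edit distance = dp[5][5] = 5

5


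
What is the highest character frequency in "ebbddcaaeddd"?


Input: ebbddcaaeddd
Character counts:
  'a': 2
  'b': 2
  'c': 1
  'd': 5
  'e': 2
Maximum frequency: 5

5


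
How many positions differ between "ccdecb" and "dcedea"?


Comparing "ccdecb" and "dcedea" position by position:
  Position 0: 'c' vs 'd' => DIFFER
  Position 1: 'c' vs 'c' => same
  Position 2: 'd' vs 'e' => DIFFER
  Position 3: 'e' vs 'd' => DIFFER
  Position 4: 'c' vs 'e' => DIFFER
  Position 5: 'b' vs 'a' => DIFFER
Positions that differ: 5

5


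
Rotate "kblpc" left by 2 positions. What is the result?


Input: "kblpc", rotate left by 2
First 2 characters: "kb"
Remaining characters: "lpc"
Concatenate remaining + first: "lpc" + "kb" = "lpckb"

lpckb


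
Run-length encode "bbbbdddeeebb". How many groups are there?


Input: bbbbdddeeebb
Scanning for consecutive runs:
  Group 1: 'b' x 4 (positions 0-3)
  Group 2: 'd' x 3 (positions 4-6)
  Group 3: 'e' x 3 (positions 7-9)
  Group 4: 'b' x 2 (positions 10-11)
Total groups: 4

4


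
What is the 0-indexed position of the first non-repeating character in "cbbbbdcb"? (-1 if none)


Input: cbbbbdcb
Character frequencies:
  'b': 5
  'c': 2
  'd': 1
Scanning left to right for freq == 1:
  Position 0 ('c'): freq=2, skip
  Position 1 ('b'): freq=5, skip
  Position 2 ('b'): freq=5, skip
  Position 3 ('b'): freq=5, skip
  Position 4 ('b'): freq=5, skip
  Position 5 ('d'): unique! => answer = 5

5


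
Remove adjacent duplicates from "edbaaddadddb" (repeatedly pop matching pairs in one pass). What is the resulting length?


Input: edbaaddadddb
Stack-based adjacent duplicate removal:
  Read 'e': push. Stack: e
  Read 'd': push. Stack: ed
  Read 'b': push. Stack: edb
  Read 'a': push. Stack: edba
  Read 'a': matches stack top 'a' => pop. Stack: edb
  Read 'd': push. Stack: edbd
  Read 'd': matches stack top 'd' => pop. Stack: edb
  Read 'a': push. Stack: edba
  Read 'd': push. Stack: edbad
  Read 'd': matches stack top 'd' => pop. Stack: edba
  Read 'd': push. Stack: edbad
  Read 'b': push. Stack: edbadb
Final stack: "edbadb" (length 6)

6


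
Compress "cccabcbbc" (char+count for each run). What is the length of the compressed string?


Input: cccabcbbc
Runs:
  'c' x 3 => "c3"
  'a' x 1 => "a1"
  'b' x 1 => "b1"
  'c' x 1 => "c1"
  'b' x 2 => "b2"
  'c' x 1 => "c1"
Compressed: "c3a1b1c1b2c1"
Compressed length: 12

12


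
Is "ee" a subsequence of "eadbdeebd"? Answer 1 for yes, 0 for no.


Check if "ee" is a subsequence of "eadbdeebd"
Greedy scan:
  Position 0 ('e'): matches sub[0] = 'e'
  Position 1 ('a'): no match needed
  Position 2 ('d'): no match needed
  Position 3 ('b'): no match needed
  Position 4 ('d'): no match needed
  Position 5 ('e'): matches sub[1] = 'e'
  Position 6 ('e'): no match needed
  Position 7 ('b'): no match needed
  Position 8 ('d'): no match needed
All 2 characters matched => is a subsequence

1


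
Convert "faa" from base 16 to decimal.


Input: "faa" in base 16
Positional expansion:
  Digit 'f' (value 15) x 16^2 = 3840
  Digit 'a' (value 10) x 16^1 = 160
  Digit 'a' (value 10) x 16^0 = 10
Sum = 4010

4010


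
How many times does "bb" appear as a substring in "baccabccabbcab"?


Searching for "bb" in "baccabccabbcab"
Scanning each position:
  Position 0: "ba" => no
  Position 1: "ac" => no
  Position 2: "cc" => no
  Position 3: "ca" => no
  Position 4: "ab" => no
  Position 5: "bc" => no
  Position 6: "cc" => no
  Position 7: "ca" => no
  Position 8: "ab" => no
  Position 9: "bb" => MATCH
  Position 10: "bc" => no
  Position 11: "ca" => no
  Position 12: "ab" => no
Total occurrences: 1

1


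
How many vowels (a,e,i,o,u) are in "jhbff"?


Input: jhbff
Checking each character:
  'j' at position 0: consonant
  'h' at position 1: consonant
  'b' at position 2: consonant
  'f' at position 3: consonant
  'f' at position 4: consonant
Total vowels: 0

0


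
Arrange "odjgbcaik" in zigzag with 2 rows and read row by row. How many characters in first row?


Zigzag "odjgbcaik" into 2 rows:
Placing characters:
  'o' => row 0
  'd' => row 1
  'j' => row 0
  'g' => row 1
  'b' => row 0
  'c' => row 1
  'a' => row 0
  'i' => row 1
  'k' => row 0
Rows:
  Row 0: "ojbak"
  Row 1: "dgci"
First row length: 5

5


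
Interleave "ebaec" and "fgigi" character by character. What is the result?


Interleaving "ebaec" and "fgigi":
  Position 0: 'e' from first, 'f' from second => "ef"
  Position 1: 'b' from first, 'g' from second => "bg"
  Position 2: 'a' from first, 'i' from second => "ai"
  Position 3: 'e' from first, 'g' from second => "eg"
  Position 4: 'c' from first, 'i' from second => "ci"
Result: efbgaiegci

efbgaiegci


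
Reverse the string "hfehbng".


Input: hfehbng
Reading characters right to left:
  Position 6: 'g'
  Position 5: 'n'
  Position 4: 'b'
  Position 3: 'h'
  Position 2: 'e'
  Position 1: 'f'
  Position 0: 'h'
Reversed: gnbhefh

gnbhefh


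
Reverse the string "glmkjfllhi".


Input: glmkjfllhi
Reading characters right to left:
  Position 9: 'i'
  Position 8: 'h'
  Position 7: 'l'
  Position 6: 'l'
  Position 5: 'f'
  Position 4: 'j'
  Position 3: 'k'
  Position 2: 'm'
  Position 1: 'l'
  Position 0: 'g'
Reversed: ihllfjkmlg

ihllfjkmlg


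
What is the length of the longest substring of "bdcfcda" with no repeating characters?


Input: "bdcfcda"
Sliding window (track last position of each char):
  Position 0 ('b'): window [0,0] length 1 -- new best
  Position 1 ('d'): window [0,1] length 2 -- new best
  Position 2 ('c'): window [0,2] length 3 -- new best
  Position 3 ('f'): window [0,3] length 4 -- new best
  Position 4 ('c'): repeat (last at 2), move window start to 3
  Position 4 ('c'): window [3,4] length 2
  Position 5 ('d'): window [3,5] length 3
  Position 6 ('a'): window [3,6] length 4
Longest substring with no repeats: "bdcf" with length 4

4


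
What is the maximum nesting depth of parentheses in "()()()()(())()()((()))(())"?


Input: "()()()()(())()()((()))(())"
Tracking depth:
  Position 0 '(': depth becomes 1
  Position 1 ')': depth becomes 0
  Position 2 '(': depth becomes 1
  Position 3 ')': depth becomes 0
  Position 4 '(': depth becomes 1
  Position 5 ')': depth becomes 0
  Position 6 '(': depth becomes 1
  Position 7 ')': depth becomes 0
  Position 8 '(': depth becomes 1
  Position 9 '(': depth becomes 2
  Position 10 ')': depth becomes 1
  Position 11 ')': depth becomes 0
  Position 12 '(': depth becomes 1
  Position 13 ')': depth becomes 0
  Position 14 '(': depth becomes 1
  Position 15 ')': depth becomes 0
  Position 16 '(': depth becomes 1
  Position 17 '(': depth becomes 2
  Position 18 '(': depth becomes 3
  Position 19 ')': depth becomes 2
  Position 20 ')': depth becomes 1
  Position 21 ')': depth becomes 0
  Position 22 '(': depth becomes 1
  Position 23 '(': depth becomes 2
  Position 24 ')': depth becomes 1
  Position 25 ')': depth becomes 0
Maximum depth reached: 3

3


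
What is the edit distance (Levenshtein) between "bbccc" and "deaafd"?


Computing edit distance: "bbccc" -> "deaafd"
DP table:
           d    e    a    a    f    d
      0    1    2    3    4    5    6
  b   1    1    2    3    4    5    6
  b   2    2    2    3    4    5    6
  c   3    3    3    3    4    5    6
  c   4    4    4    4    4    5    6
  c   5    5    5    5    5    5    6
Edit distance = dp[5][6] = 6

6


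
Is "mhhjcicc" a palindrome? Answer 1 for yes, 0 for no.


Input: mhhjcicc
Reversed: ccicjhhm
  Compare pos 0 ('m') with pos 7 ('c'): MISMATCH
  Compare pos 1 ('h') with pos 6 ('c'): MISMATCH
  Compare pos 2 ('h') with pos 5 ('i'): MISMATCH
  Compare pos 3 ('j') with pos 4 ('c'): MISMATCH
Result: not a palindrome

0


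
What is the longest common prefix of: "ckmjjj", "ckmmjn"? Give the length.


Words: ckmjjj, ckmmjn
  Position 0: all 'c' => match
  Position 1: all 'k' => match
  Position 2: all 'm' => match
  Position 3: ('j', 'm') => mismatch, stop
LCP = "ckm" (length 3)

3


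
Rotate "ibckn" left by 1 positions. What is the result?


Input: "ibckn", rotate left by 1
First 1 characters: "i"
Remaining characters: "bckn"
Concatenate remaining + first: "bckn" + "i" = "bckni"

bckni


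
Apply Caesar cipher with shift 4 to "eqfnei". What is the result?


Caesar cipher: shift "eqfnei" by 4
  'e' (pos 4) + 4 = pos 8 = 'i'
  'q' (pos 16) + 4 = pos 20 = 'u'
  'f' (pos 5) + 4 = pos 9 = 'j'
  'n' (pos 13) + 4 = pos 17 = 'r'
  'e' (pos 4) + 4 = pos 8 = 'i'
  'i' (pos 8) + 4 = pos 12 = 'm'
Result: iujrim

iujrim


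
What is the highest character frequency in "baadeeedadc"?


Input: baadeeedadc
Character counts:
  'a': 3
  'b': 1
  'c': 1
  'd': 3
  'e': 3
Maximum frequency: 3

3


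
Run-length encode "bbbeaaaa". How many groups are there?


Input: bbbeaaaa
Scanning for consecutive runs:
  Group 1: 'b' x 3 (positions 0-2)
  Group 2: 'e' x 1 (positions 3-3)
  Group 3: 'a' x 4 (positions 4-7)
Total groups: 3

3


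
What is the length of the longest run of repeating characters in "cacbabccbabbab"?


Input: "cacbabccbabbab"
Scanning for longest run:
  Position 1 ('a'): new char, reset run to 1
  Position 2 ('c'): new char, reset run to 1
  Position 3 ('b'): new char, reset run to 1
  Position 4 ('a'): new char, reset run to 1
  Position 5 ('b'): new char, reset run to 1
  Position 6 ('c'): new char, reset run to 1
  Position 7 ('c'): continues run of 'c', length=2
  Position 8 ('b'): new char, reset run to 1
  Position 9 ('a'): new char, reset run to 1
  Position 10 ('b'): new char, reset run to 1
  Position 11 ('b'): continues run of 'b', length=2
  Position 12 ('a'): new char, reset run to 1
  Position 13 ('b'): new char, reset run to 1
Longest run: 'c' with length 2

2


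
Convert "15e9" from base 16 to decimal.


Input: "15e9" in base 16
Positional expansion:
  Digit '1' (value 1) x 16^3 = 4096
  Digit '5' (value 5) x 16^2 = 1280
  Digit 'e' (value 14) x 16^1 = 224
  Digit '9' (value 9) x 16^0 = 9
Sum = 5609

5609


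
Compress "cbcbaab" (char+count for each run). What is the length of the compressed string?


Input: cbcbaab
Runs:
  'c' x 1 => "c1"
  'b' x 1 => "b1"
  'c' x 1 => "c1"
  'b' x 1 => "b1"
  'a' x 2 => "a2"
  'b' x 1 => "b1"
Compressed: "c1b1c1b1a2b1"
Compressed length: 12

12


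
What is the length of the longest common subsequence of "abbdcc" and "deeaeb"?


LCS of "abbdcc" and "deeaeb"
DP table:
           d    e    e    a    e    b
      0    0    0    0    0    0    0
  a   0    0    0    0    1    1    1
  b   0    0    0    0    1    1    2
  b   0    0    0    0    1    1    2
  d   0    1    1    1    1    1    2
  c   0    1    1    1    1    1    2
  c   0    1    1    1    1    1    2
LCS length = dp[6][6] = 2

2


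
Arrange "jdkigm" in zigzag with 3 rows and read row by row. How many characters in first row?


Zigzag "jdkigm" into 3 rows:
Placing characters:
  'j' => row 0
  'd' => row 1
  'k' => row 2
  'i' => row 1
  'g' => row 0
  'm' => row 1
Rows:
  Row 0: "jg"
  Row 1: "dim"
  Row 2: "k"
First row length: 2

2


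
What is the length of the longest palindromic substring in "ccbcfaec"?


Input: "ccbcfaec"
Checking substrings for palindromes:
  [1:4] "cbc" (len 3) => palindrome
  [0:2] "cc" (len 2) => palindrome
Longest palindromic substring: "cbc" with length 3

3


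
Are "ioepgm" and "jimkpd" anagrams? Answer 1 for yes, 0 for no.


Strings: "ioepgm", "jimkpd"
Sorted first:  egimop
Sorted second: dijkmp
Differ at position 0: 'e' vs 'd' => not anagrams

0


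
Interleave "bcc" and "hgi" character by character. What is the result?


Interleaving "bcc" and "hgi":
  Position 0: 'b' from first, 'h' from second => "bh"
  Position 1: 'c' from first, 'g' from second => "cg"
  Position 2: 'c' from first, 'i' from second => "ci"
Result: bhcgci

bhcgci


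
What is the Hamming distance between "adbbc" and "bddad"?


Comparing "adbbc" and "bddad" position by position:
  Position 0: 'a' vs 'b' => differ
  Position 1: 'd' vs 'd' => same
  Position 2: 'b' vs 'd' => differ
  Position 3: 'b' vs 'a' => differ
  Position 4: 'c' vs 'd' => differ
Total differences (Hamming distance): 4

4


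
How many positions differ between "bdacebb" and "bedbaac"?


Comparing "bdacebb" and "bedbaac" position by position:
  Position 0: 'b' vs 'b' => same
  Position 1: 'd' vs 'e' => DIFFER
  Position 2: 'a' vs 'd' => DIFFER
  Position 3: 'c' vs 'b' => DIFFER
  Position 4: 'e' vs 'a' => DIFFER
  Position 5: 'b' vs 'a' => DIFFER
  Position 6: 'b' vs 'c' => DIFFER
Positions that differ: 6

6


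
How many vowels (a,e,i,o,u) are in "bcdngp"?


Input: bcdngp
Checking each character:
  'b' at position 0: consonant
  'c' at position 1: consonant
  'd' at position 2: consonant
  'n' at position 3: consonant
  'g' at position 4: consonant
  'p' at position 5: consonant
Total vowels: 0

0


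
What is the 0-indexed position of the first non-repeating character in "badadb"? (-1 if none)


Input: badadb
Character frequencies:
  'a': 2
  'b': 2
  'd': 2
Scanning left to right for freq == 1:
  Position 0 ('b'): freq=2, skip
  Position 1 ('a'): freq=2, skip
  Position 2 ('d'): freq=2, skip
  Position 3 ('a'): freq=2, skip
  Position 4 ('d'): freq=2, skip
  Position 5 ('b'): freq=2, skip
  No unique character found => answer = -1

-1


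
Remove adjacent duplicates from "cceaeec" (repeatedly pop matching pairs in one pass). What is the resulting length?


Input: cceaeec
Stack-based adjacent duplicate removal:
  Read 'c': push. Stack: c
  Read 'c': matches stack top 'c' => pop. Stack: (empty)
  Read 'e': push. Stack: e
  Read 'a': push. Stack: ea
  Read 'e': push. Stack: eae
  Read 'e': matches stack top 'e' => pop. Stack: ea
  Read 'c': push. Stack: eac
Final stack: "eac" (length 3)

3


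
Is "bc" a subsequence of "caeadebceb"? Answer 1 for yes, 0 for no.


Check if "bc" is a subsequence of "caeadebceb"
Greedy scan:
  Position 0 ('c'): no match needed
  Position 1 ('a'): no match needed
  Position 2 ('e'): no match needed
  Position 3 ('a'): no match needed
  Position 4 ('d'): no match needed
  Position 5 ('e'): no match needed
  Position 6 ('b'): matches sub[0] = 'b'
  Position 7 ('c'): matches sub[1] = 'c'
  Position 8 ('e'): no match needed
  Position 9 ('b'): no match needed
All 2 characters matched => is a subsequence

1


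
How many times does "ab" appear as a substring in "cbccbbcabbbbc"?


Searching for "ab" in "cbccbbcabbbbc"
Scanning each position:
  Position 0: "cb" => no
  Position 1: "bc" => no
  Position 2: "cc" => no
  Position 3: "cb" => no
  Position 4: "bb" => no
  Position 5: "bc" => no
  Position 6: "ca" => no
  Position 7: "ab" => MATCH
  Position 8: "bb" => no
  Position 9: "bb" => no
  Position 10: "bb" => no
  Position 11: "bc" => no
Total occurrences: 1

1


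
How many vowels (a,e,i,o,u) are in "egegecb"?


Input: egegecb
Checking each character:
  'e' at position 0: vowel (running total: 1)
  'g' at position 1: consonant
  'e' at position 2: vowel (running total: 2)
  'g' at position 3: consonant
  'e' at position 4: vowel (running total: 3)
  'c' at position 5: consonant
  'b' at position 6: consonant
Total vowels: 3

3


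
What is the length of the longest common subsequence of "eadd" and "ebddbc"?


LCS of "eadd" and "ebddbc"
DP table:
           e    b    d    d    b    c
      0    0    0    0    0    0    0
  e   0    1    1    1    1    1    1
  a   0    1    1    1    1    1    1
  d   0    1    1    2    2    2    2
  d   0    1    1    2    3    3    3
LCS length = dp[4][6] = 3

3


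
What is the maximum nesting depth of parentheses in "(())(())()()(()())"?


Input: "(())(())()()(()())"
Tracking depth:
  Position 0 '(': depth becomes 1
  Position 1 '(': depth becomes 2
  Position 2 ')': depth becomes 1
  Position 3 ')': depth becomes 0
  Position 4 '(': depth becomes 1
  Position 5 '(': depth becomes 2
  Position 6 ')': depth becomes 1
  Position 7 ')': depth becomes 0
  Position 8 '(': depth becomes 1
  Position 9 ')': depth becomes 0
  Position 10 '(': depth becomes 1
  Position 11 ')': depth becomes 0
  Position 12 '(': depth becomes 1
  Position 13 '(': depth becomes 2
  Position 14 ')': depth becomes 1
  Position 15 '(': depth becomes 2
  Position 16 ')': depth becomes 1
  Position 17 ')': depth becomes 0
Maximum depth reached: 2

2


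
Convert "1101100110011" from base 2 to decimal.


Input: "1101100110011" in base 2
Positional expansion:
  Digit '1' (value 1) x 2^12 = 4096
  Digit '1' (value 1) x 2^11 = 2048
  Digit '0' (value 0) x 2^10 = 0
  Digit '1' (value 1) x 2^9 = 512
  Digit '1' (value 1) x 2^8 = 256
  Digit '0' (value 0) x 2^7 = 0
  Digit '0' (value 0) x 2^6 = 0
  Digit '1' (value 1) x 2^5 = 32
  Digit '1' (value 1) x 2^4 = 16
  Digit '0' (value 0) x 2^3 = 0
  Digit '0' (value 0) x 2^2 = 0
  Digit '1' (value 1) x 2^1 = 2
  Digit '1' (value 1) x 2^0 = 1
Sum = 6963

6963


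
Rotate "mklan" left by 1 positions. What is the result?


Input: "mklan", rotate left by 1
First 1 characters: "m"
Remaining characters: "klan"
Concatenate remaining + first: "klan" + "m" = "klanm"

klanm


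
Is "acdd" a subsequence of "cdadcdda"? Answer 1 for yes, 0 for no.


Check if "acdd" is a subsequence of "cdadcdda"
Greedy scan:
  Position 0 ('c'): no match needed
  Position 1 ('d'): no match needed
  Position 2 ('a'): matches sub[0] = 'a'
  Position 3 ('d'): no match needed
  Position 4 ('c'): matches sub[1] = 'c'
  Position 5 ('d'): matches sub[2] = 'd'
  Position 6 ('d'): matches sub[3] = 'd'
  Position 7 ('a'): no match needed
All 4 characters matched => is a subsequence

1


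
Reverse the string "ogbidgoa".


Input: ogbidgoa
Reading characters right to left:
  Position 7: 'a'
  Position 6: 'o'
  Position 5: 'g'
  Position 4: 'd'
  Position 3: 'i'
  Position 2: 'b'
  Position 1: 'g'
  Position 0: 'o'
Reversed: aogdibgo

aogdibgo


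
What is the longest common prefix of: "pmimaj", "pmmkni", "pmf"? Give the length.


Words: pmimaj, pmmkni, pmf
  Position 0: all 'p' => match
  Position 1: all 'm' => match
  Position 2: ('i', 'm', 'f') => mismatch, stop
LCP = "pm" (length 2)

2


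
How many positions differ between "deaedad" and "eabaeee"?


Comparing "deaedad" and "eabaeee" position by position:
  Position 0: 'd' vs 'e' => DIFFER
  Position 1: 'e' vs 'a' => DIFFER
  Position 2: 'a' vs 'b' => DIFFER
  Position 3: 'e' vs 'a' => DIFFER
  Position 4: 'd' vs 'e' => DIFFER
  Position 5: 'a' vs 'e' => DIFFER
  Position 6: 'd' vs 'e' => DIFFER
Positions that differ: 7

7


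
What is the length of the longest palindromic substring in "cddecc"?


Input: "cddecc"
Checking substrings for palindromes:
  [1:3] "dd" (len 2) => palindrome
  [4:6] "cc" (len 2) => palindrome
Longest palindromic substring: "dd" with length 2

2


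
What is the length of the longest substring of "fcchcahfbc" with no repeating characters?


Input: "fcchcahfbc"
Sliding window (track last position of each char):
  Position 0 ('f'): window [0,0] length 1 -- new best
  Position 1 ('c'): window [0,1] length 2 -- new best
  Position 2 ('c'): repeat (last at 1), move window start to 2
  Position 2 ('c'): window [2,2] length 1
  Position 3 ('h'): window [2,3] length 2
  Position 4 ('c'): repeat (last at 2), move window start to 3
  Position 4 ('c'): window [3,4] length 2
  Position 5 ('a'): window [3,5] length 3 -- new best
  Position 6 ('h'): repeat (last at 3), move window start to 4
  Position 6 ('h'): window [4,6] length 3
  Position 7 ('f'): window [4,7] length 4 -- new best
  Position 8 ('b'): window [4,8] length 5 -- new best
  Position 9 ('c'): repeat (last at 4), move window start to 5
  Position 9 ('c'): window [5,9] length 5
Longest substring with no repeats: "cahfb" with length 5

5


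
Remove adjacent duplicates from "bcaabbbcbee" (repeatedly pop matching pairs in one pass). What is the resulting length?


Input: bcaabbbcbee
Stack-based adjacent duplicate removal:
  Read 'b': push. Stack: b
  Read 'c': push. Stack: bc
  Read 'a': push. Stack: bca
  Read 'a': matches stack top 'a' => pop. Stack: bc
  Read 'b': push. Stack: bcb
  Read 'b': matches stack top 'b' => pop. Stack: bc
  Read 'b': push. Stack: bcb
  Read 'c': push. Stack: bcbc
  Read 'b': push. Stack: bcbcb
  Read 'e': push. Stack: bcbcbe
  Read 'e': matches stack top 'e' => pop. Stack: bcbcb
Final stack: "bcbcb" (length 5)

5


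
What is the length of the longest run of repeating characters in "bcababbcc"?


Input: "bcababbcc"
Scanning for longest run:
  Position 1 ('c'): new char, reset run to 1
  Position 2 ('a'): new char, reset run to 1
  Position 3 ('b'): new char, reset run to 1
  Position 4 ('a'): new char, reset run to 1
  Position 5 ('b'): new char, reset run to 1
  Position 6 ('b'): continues run of 'b', length=2
  Position 7 ('c'): new char, reset run to 1
  Position 8 ('c'): continues run of 'c', length=2
Longest run: 'b' with length 2

2


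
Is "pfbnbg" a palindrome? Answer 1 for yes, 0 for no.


Input: pfbnbg
Reversed: gbnbfp
  Compare pos 0 ('p') with pos 5 ('g'): MISMATCH
  Compare pos 1 ('f') with pos 4 ('b'): MISMATCH
  Compare pos 2 ('b') with pos 3 ('n'): MISMATCH
Result: not a palindrome

0


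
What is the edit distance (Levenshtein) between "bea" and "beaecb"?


Computing edit distance: "bea" -> "beaecb"
DP table:
           b    e    a    e    c    b
      0    1    2    3    4    5    6
  b   1    0    1    2    3    4    5
  e   2    1    0    1    2    3    4
  a   3    2    1    0    1    2    3
Edit distance = dp[3][6] = 3

3


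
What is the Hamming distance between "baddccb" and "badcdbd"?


Comparing "baddccb" and "badcdbd" position by position:
  Position 0: 'b' vs 'b' => same
  Position 1: 'a' vs 'a' => same
  Position 2: 'd' vs 'd' => same
  Position 3: 'd' vs 'c' => differ
  Position 4: 'c' vs 'd' => differ
  Position 5: 'c' vs 'b' => differ
  Position 6: 'b' vs 'd' => differ
Total differences (Hamming distance): 4

4


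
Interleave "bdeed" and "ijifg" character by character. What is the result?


Interleaving "bdeed" and "ijifg":
  Position 0: 'b' from first, 'i' from second => "bi"
  Position 1: 'd' from first, 'j' from second => "dj"
  Position 2: 'e' from first, 'i' from second => "ei"
  Position 3: 'e' from first, 'f' from second => "ef"
  Position 4: 'd' from first, 'g' from second => "dg"
Result: bidjeiefdg

bidjeiefdg


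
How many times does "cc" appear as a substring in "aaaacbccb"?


Searching for "cc" in "aaaacbccb"
Scanning each position:
  Position 0: "aa" => no
  Position 1: "aa" => no
  Position 2: "aa" => no
  Position 3: "ac" => no
  Position 4: "cb" => no
  Position 5: "bc" => no
  Position 6: "cc" => MATCH
  Position 7: "cb" => no
Total occurrences: 1

1


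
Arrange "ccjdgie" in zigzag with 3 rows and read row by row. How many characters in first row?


Zigzag "ccjdgie" into 3 rows:
Placing characters:
  'c' => row 0
  'c' => row 1
  'j' => row 2
  'd' => row 1
  'g' => row 0
  'i' => row 1
  'e' => row 2
Rows:
  Row 0: "cg"
  Row 1: "cdi"
  Row 2: "je"
First row length: 2

2


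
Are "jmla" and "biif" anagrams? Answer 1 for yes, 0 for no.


Strings: "jmla", "biif"
Sorted first:  ajlm
Sorted second: bfii
Differ at position 0: 'a' vs 'b' => not anagrams

0


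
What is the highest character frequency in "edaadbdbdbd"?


Input: edaadbdbdbd
Character counts:
  'a': 2
  'b': 3
  'd': 5
  'e': 1
Maximum frequency: 5

5


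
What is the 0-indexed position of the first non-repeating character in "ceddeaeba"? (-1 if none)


Input: ceddeaeba
Character frequencies:
  'a': 2
  'b': 1
  'c': 1
  'd': 2
  'e': 3
Scanning left to right for freq == 1:
  Position 0 ('c'): unique! => answer = 0

0


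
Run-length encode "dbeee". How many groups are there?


Input: dbeee
Scanning for consecutive runs:
  Group 1: 'd' x 1 (positions 0-0)
  Group 2: 'b' x 1 (positions 1-1)
  Group 3: 'e' x 3 (positions 2-4)
Total groups: 3

3


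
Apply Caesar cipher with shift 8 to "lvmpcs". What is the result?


Caesar cipher: shift "lvmpcs" by 8
  'l' (pos 11) + 8 = pos 19 = 't'
  'v' (pos 21) + 8 = pos 3 = 'd'
  'm' (pos 12) + 8 = pos 20 = 'u'
  'p' (pos 15) + 8 = pos 23 = 'x'
  'c' (pos 2) + 8 = pos 10 = 'k'
  's' (pos 18) + 8 = pos 0 = 'a'
Result: tduxka

tduxka


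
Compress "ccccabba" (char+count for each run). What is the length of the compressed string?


Input: ccccabba
Runs:
  'c' x 4 => "c4"
  'a' x 1 => "a1"
  'b' x 2 => "b2"
  'a' x 1 => "a1"
Compressed: "c4a1b2a1"
Compressed length: 8

8


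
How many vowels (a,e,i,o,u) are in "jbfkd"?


Input: jbfkd
Checking each character:
  'j' at position 0: consonant
  'b' at position 1: consonant
  'f' at position 2: consonant
  'k' at position 3: consonant
  'd' at position 4: consonant
Total vowels: 0

0


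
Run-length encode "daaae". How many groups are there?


Input: daaae
Scanning for consecutive runs:
  Group 1: 'd' x 1 (positions 0-0)
  Group 2: 'a' x 3 (positions 1-3)
  Group 3: 'e' x 1 (positions 4-4)
Total groups: 3

3


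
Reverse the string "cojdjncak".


Input: cojdjncak
Reading characters right to left:
  Position 8: 'k'
  Position 7: 'a'
  Position 6: 'c'
  Position 5: 'n'
  Position 4: 'j'
  Position 3: 'd'
  Position 2: 'j'
  Position 1: 'o'
  Position 0: 'c'
Reversed: kacnjdjoc

kacnjdjoc


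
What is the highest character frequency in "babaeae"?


Input: babaeae
Character counts:
  'a': 3
  'b': 2
  'e': 2
Maximum frequency: 3

3


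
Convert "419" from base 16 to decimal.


Input: "419" in base 16
Positional expansion:
  Digit '4' (value 4) x 16^2 = 1024
  Digit '1' (value 1) x 16^1 = 16
  Digit '9' (value 9) x 16^0 = 9
Sum = 1049

1049


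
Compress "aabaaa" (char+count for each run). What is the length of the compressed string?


Input: aabaaa
Runs:
  'a' x 2 => "a2"
  'b' x 1 => "b1"
  'a' x 3 => "a3"
Compressed: "a2b1a3"
Compressed length: 6

6


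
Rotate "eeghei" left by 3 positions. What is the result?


Input: "eeghei", rotate left by 3
First 3 characters: "eeg"
Remaining characters: "hei"
Concatenate remaining + first: "hei" + "eeg" = "heieeg"

heieeg


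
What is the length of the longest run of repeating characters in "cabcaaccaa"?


Input: "cabcaaccaa"
Scanning for longest run:
  Position 1 ('a'): new char, reset run to 1
  Position 2 ('b'): new char, reset run to 1
  Position 3 ('c'): new char, reset run to 1
  Position 4 ('a'): new char, reset run to 1
  Position 5 ('a'): continues run of 'a', length=2
  Position 6 ('c'): new char, reset run to 1
  Position 7 ('c'): continues run of 'c', length=2
  Position 8 ('a'): new char, reset run to 1
  Position 9 ('a'): continues run of 'a', length=2
Longest run: 'a' with length 2

2


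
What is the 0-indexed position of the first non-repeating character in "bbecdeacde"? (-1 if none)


Input: bbecdeacde
Character frequencies:
  'a': 1
  'b': 2
  'c': 2
  'd': 2
  'e': 3
Scanning left to right for freq == 1:
  Position 0 ('b'): freq=2, skip
  Position 1 ('b'): freq=2, skip
  Position 2 ('e'): freq=3, skip
  Position 3 ('c'): freq=2, skip
  Position 4 ('d'): freq=2, skip
  Position 5 ('e'): freq=3, skip
  Position 6 ('a'): unique! => answer = 6

6


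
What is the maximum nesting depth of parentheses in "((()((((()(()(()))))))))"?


Input: "((()((((()(()(()))))))))"
Tracking depth:
  Position 0 '(': depth becomes 1
  Position 1 '(': depth becomes 2
  Position 2 '(': depth becomes 3
  Position 3 ')': depth becomes 2
  Position 4 '(': depth becomes 3
  Position 5 '(': depth becomes 4
  Position 6 '(': depth becomes 5
  Position 7 '(': depth becomes 6
  Position 8 '(': depth becomes 7
  Position 9 ')': depth becomes 6
  Position 10 '(': depth becomes 7
  Position 11 '(': depth becomes 8
  Position 12 ')': depth becomes 7
  Position 13 '(': depth becomes 8
  Position 14 '(': depth becomes 9
  Position 15 ')': depth becomes 8
  Position 16 ')': depth becomes 7
  Position 17 ')': depth becomes 6
  Position 18 ')': depth becomes 5
  Position 19 ')': depth becomes 4
  Position 20 ')': depth becomes 3
  Position 21 ')': depth becomes 2
  Position 22 ')': depth becomes 1
  Position 23 ')': depth becomes 0
Maximum depth reached: 9

9


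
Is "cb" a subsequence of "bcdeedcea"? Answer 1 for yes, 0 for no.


Check if "cb" is a subsequence of "bcdeedcea"
Greedy scan:
  Position 0 ('b'): no match needed
  Position 1 ('c'): matches sub[0] = 'c'
  Position 2 ('d'): no match needed
  Position 3 ('e'): no match needed
  Position 4 ('e'): no match needed
  Position 5 ('d'): no match needed
  Position 6 ('c'): no match needed
  Position 7 ('e'): no match needed
  Position 8 ('a'): no match needed
Only matched 1/2 characters => not a subsequence

0


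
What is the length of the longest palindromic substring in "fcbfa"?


Input: "fcbfa"
Checking substrings for palindromes:
  No multi-char palindromic substrings found
Longest palindromic substring: "f" with length 1

1


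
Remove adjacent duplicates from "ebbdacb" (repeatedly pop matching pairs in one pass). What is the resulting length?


Input: ebbdacb
Stack-based adjacent duplicate removal:
  Read 'e': push. Stack: e
  Read 'b': push. Stack: eb
  Read 'b': matches stack top 'b' => pop. Stack: e
  Read 'd': push. Stack: ed
  Read 'a': push. Stack: eda
  Read 'c': push. Stack: edac
  Read 'b': push. Stack: edacb
Final stack: "edacb" (length 5)

5


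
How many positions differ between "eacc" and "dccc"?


Comparing "eacc" and "dccc" position by position:
  Position 0: 'e' vs 'd' => DIFFER
  Position 1: 'a' vs 'c' => DIFFER
  Position 2: 'c' vs 'c' => same
  Position 3: 'c' vs 'c' => same
Positions that differ: 2

2


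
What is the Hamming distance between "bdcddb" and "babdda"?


Comparing "bdcddb" and "babdda" position by position:
  Position 0: 'b' vs 'b' => same
  Position 1: 'd' vs 'a' => differ
  Position 2: 'c' vs 'b' => differ
  Position 3: 'd' vs 'd' => same
  Position 4: 'd' vs 'd' => same
  Position 5: 'b' vs 'a' => differ
Total differences (Hamming distance): 3

3


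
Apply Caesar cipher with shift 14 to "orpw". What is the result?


Caesar cipher: shift "orpw" by 14
  'o' (pos 14) + 14 = pos 2 = 'c'
  'r' (pos 17) + 14 = pos 5 = 'f'
  'p' (pos 15) + 14 = pos 3 = 'd'
  'w' (pos 22) + 14 = pos 10 = 'k'
Result: cfdk

cfdk


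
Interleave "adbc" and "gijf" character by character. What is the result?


Interleaving "adbc" and "gijf":
  Position 0: 'a' from first, 'g' from second => "ag"
  Position 1: 'd' from first, 'i' from second => "di"
  Position 2: 'b' from first, 'j' from second => "bj"
  Position 3: 'c' from first, 'f' from second => "cf"
Result: agdibjcf

agdibjcf


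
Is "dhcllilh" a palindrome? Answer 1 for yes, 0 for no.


Input: dhcllilh
Reversed: hlillchd
  Compare pos 0 ('d') with pos 7 ('h'): MISMATCH
  Compare pos 1 ('h') with pos 6 ('l'): MISMATCH
  Compare pos 2 ('c') with pos 5 ('i'): MISMATCH
  Compare pos 3 ('l') with pos 4 ('l'): match
Result: not a palindrome

0


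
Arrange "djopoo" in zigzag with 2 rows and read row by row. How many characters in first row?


Zigzag "djopoo" into 2 rows:
Placing characters:
  'd' => row 0
  'j' => row 1
  'o' => row 0
  'p' => row 1
  'o' => row 0
  'o' => row 1
Rows:
  Row 0: "doo"
  Row 1: "jpo"
First row length: 3

3


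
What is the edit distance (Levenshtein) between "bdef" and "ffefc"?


Computing edit distance: "bdef" -> "ffefc"
DP table:
           f    f    e    f    c
      0    1    2    3    4    5
  b   1    1    2    3    4    5
  d   2    2    2    3    4    5
  e   3    3    3    2    3    4
  f   4    3    3    3    2    3
Edit distance = dp[4][5] = 3

3


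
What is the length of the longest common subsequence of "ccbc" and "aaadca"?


LCS of "ccbc" and "aaadca"
DP table:
           a    a    a    d    c    a
      0    0    0    0    0    0    0
  c   0    0    0    0    0    1    1
  c   0    0    0    0    0    1    1
  b   0    0    0    0    0    1    1
  c   0    0    0    0    0    1    1
LCS length = dp[4][6] = 1

1


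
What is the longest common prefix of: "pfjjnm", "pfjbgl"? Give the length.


Words: pfjjnm, pfjbgl
  Position 0: all 'p' => match
  Position 1: all 'f' => match
  Position 2: all 'j' => match
  Position 3: ('j', 'b') => mismatch, stop
LCP = "pfj" (length 3)

3


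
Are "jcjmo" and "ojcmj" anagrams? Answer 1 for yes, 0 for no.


Strings: "jcjmo", "ojcmj"
Sorted first:  cjjmo
Sorted second: cjjmo
Sorted forms match => anagrams

1


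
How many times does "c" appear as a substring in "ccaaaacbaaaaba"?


Searching for "c" in "ccaaaacbaaaaba"
Scanning each position:
  Position 0: "c" => MATCH
  Position 1: "c" => MATCH
  Position 2: "a" => no
  Position 3: "a" => no
  Position 4: "a" => no
  Position 5: "a" => no
  Position 6: "c" => MATCH
  Position 7: "b" => no
  Position 8: "a" => no
  Position 9: "a" => no
  Position 10: "a" => no
  Position 11: "a" => no
  Position 12: "b" => no
  Position 13: "a" => no
Total occurrences: 3

3


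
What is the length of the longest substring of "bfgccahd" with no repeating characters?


Input: "bfgccahd"
Sliding window (track last position of each char):
  Position 0 ('b'): window [0,0] length 1 -- new best
  Position 1 ('f'): window [0,1] length 2 -- new best
  Position 2 ('g'): window [0,2] length 3 -- new best
  Position 3 ('c'): window [0,3] length 4 -- new best
  Position 4 ('c'): repeat (last at 3), move window start to 4
  Position 4 ('c'): window [4,4] length 1
  Position 5 ('a'): window [4,5] length 2
  Position 6 ('h'): window [4,6] length 3
  Position 7 ('d'): window [4,7] length 4
Longest substring with no repeats: "bfgc" with length 4

4


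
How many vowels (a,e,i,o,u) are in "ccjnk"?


Input: ccjnk
Checking each character:
  'c' at position 0: consonant
  'c' at position 1: consonant
  'j' at position 2: consonant
  'n' at position 3: consonant
  'k' at position 4: consonant
Total vowels: 0

0
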